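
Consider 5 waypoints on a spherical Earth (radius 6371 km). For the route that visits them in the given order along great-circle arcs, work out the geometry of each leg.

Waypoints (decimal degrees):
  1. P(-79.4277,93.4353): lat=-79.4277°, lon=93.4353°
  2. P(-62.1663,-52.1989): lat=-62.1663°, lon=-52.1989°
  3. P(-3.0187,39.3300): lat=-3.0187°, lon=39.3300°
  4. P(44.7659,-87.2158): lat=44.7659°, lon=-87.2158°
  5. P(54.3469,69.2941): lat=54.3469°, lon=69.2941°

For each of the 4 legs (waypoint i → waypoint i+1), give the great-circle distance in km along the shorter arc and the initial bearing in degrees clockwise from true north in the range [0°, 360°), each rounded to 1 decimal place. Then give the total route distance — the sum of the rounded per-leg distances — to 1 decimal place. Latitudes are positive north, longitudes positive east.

Leg 1: dist=4114.8 km, bearing=206.0°
Leg 2: dist=9790.1 km, bearing=92.8°
Leg 3: dist=13047.6 km, bearing=320.0°
Leg 4: dist=8772.3 km, bearing=13.7°
Total: 35724.8 km

Leg 1: φ1=-1.3862749, φ2=-1.0850066, Δφ=0.3012683, Δλ=-2.5417963 rad; a=sin²(Δφ/2)+cosφ1·cosφ2·sin²(Δλ/2)=0.1007092989; c=2·atan2(√a, √(1-a))=0.645861726; dist=6371·c=4114.785 ≈ 4114.8 km; running total=4114.8 km
Leg 1 bearing: y=sinΔλ·cosφ2=-0.26355696, x=cosφ1·sinφ2-sinφ1·cosφ2·cosΔλ=-0.54111503; θ=atan2(y, x)=-154.0310° <0 so +360° → 205.9690° ≈ 206.0°
Leg 2: φ1=-1.0850066, φ2=-0.0526863, Δφ=1.0323204, Δλ=1.5974807 rad; a=sin²(Δφ/2)+cosφ1·cosφ2·sin²(Δλ/2)=0.4829355452; c=2·atan2(√a, √(1-a))=1.536660788; dist=6371·c=9790.066 ≈ 9790.1 km; running total=13904.9 km
Leg 2 bearing: y=sinΔλ·cosφ2=0.99825689, x=cosφ1·sinφ2-sinφ1·cosφ2·cosΔλ=-0.04814979; θ=atan2(y, x)=92.7615° ≈ 92.8°
Leg 3: φ1=-0.0526863, φ2=0.7813123, Δφ=0.8339986, Δλ=-2.2086409 rad; a=sin²(Δφ/2)+cosφ1·cosφ2·sin²(Δλ/2)=0.7296363895; c=2·atan2(√a, √(1-a))=2.047972682; dist=6371·c=13047.634 ≈ 13047.6 km; running total=26952.5 km
Leg 3 bearing: y=sinΔλ·cosφ2=-0.57039255, x=cosφ1·sinφ2-sinφ1·cosφ2·cosΔλ=0.68097052; θ=atan2(y, x)=-39.9501° <0 so +360° → 320.0499° ≈ 320.0°
Leg 4: φ1=0.7813123, φ2=0.9485323, Δφ=0.1672200, Δλ=2.7316131 rad; a=sin²(Δφ/2)+cosφ1·cosφ2·sin²(Δλ/2)=0.4036631501; c=2·atan2(√a, √(1-a))=1.376910152; dist=6371·c=8772.295 ≈ 8772.3 km; running total=35724.8 km
Leg 4 bearing: y=sinΔλ·cosφ2=0.23232901, x=cosφ1·sinφ2-sinφ1·cosφ2·cosΔλ=0.95336251; θ=atan2(y, x)=13.6957° ≈ 13.7°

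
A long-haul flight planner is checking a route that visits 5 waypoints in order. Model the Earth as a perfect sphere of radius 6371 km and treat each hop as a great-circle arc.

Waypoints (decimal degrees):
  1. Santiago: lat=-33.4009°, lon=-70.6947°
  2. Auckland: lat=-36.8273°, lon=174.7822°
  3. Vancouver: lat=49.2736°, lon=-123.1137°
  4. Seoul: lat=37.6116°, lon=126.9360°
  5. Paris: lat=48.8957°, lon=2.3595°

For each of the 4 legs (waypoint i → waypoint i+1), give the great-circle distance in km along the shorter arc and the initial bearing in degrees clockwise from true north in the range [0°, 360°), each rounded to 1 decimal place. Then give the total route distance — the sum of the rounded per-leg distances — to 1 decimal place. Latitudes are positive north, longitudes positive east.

Leg 1: dist=9672.2 km, bearing=226.8°
Leg 2: dist=11354.9 km, bearing=36.1°
Leg 3: dist=8158.6 km, bearing=309.0°
Leg 4: dist=8955.9 km, bearing=326.7°
Total: 38141.6 km

Leg 1: φ1=-0.5829557, φ2=-0.6427576, Δφ=-0.0598020, Δλ=4.2843801 rad; a=sin²(Δφ/2)+cosφ1·cosφ2·sin²(Δλ/2)=0.4736962192; c=2·atan2(√a, √(1-a))=1.518164469; dist=6371·c=9672.226 ≈ 9672.2 km; running total=9672.2 km
Leg 1 bearing: y=sinΔλ·cosφ2=-0.72824084, x=cosφ1·sinφ2-sinφ1·cosφ2·cosΔλ=-0.68329914; θ=atan2(y, x)=-133.1764° <0 so +360° → 226.8236° ≈ 226.8°
Leg 2: φ1=-0.6427576, φ2=0.8599866, Δφ=1.5027442, Δλ=-5.1992643 rad; a=sin²(Δφ/2)+cosφ1·cosφ2·sin²(Δλ/2)=0.6049532729; c=2·atan2(√a, √(1-a))=1.782275702; dist=6371·c=11354.878 ≈ 11354.9 km; running total=21027.1 km
Leg 2 bearing: y=sinΔλ·cosφ2=0.57663266, x=cosφ1·sinφ2-sinφ1·cosφ2·cosΔλ=0.78957838; θ=atan2(y, x)=36.1408° ≈ 36.1°
Leg 3: φ1=0.8599866, φ2=0.6564463, Δφ=-0.2035403, Δλ=4.3641906 rad; a=sin²(Δφ/2)+cosφ1·cosφ2·sin²(Δλ/2)=0.3569202629; c=2·atan2(√a, √(1-a))=1.280580040; dist=6371·c=8158.575 ≈ 8158.6 km; running total=29185.7 km
Leg 3 bearing: y=sinΔλ·cosφ2=-0.74462738, x=cosφ1·sinφ2-sinφ1·cosφ2·cosΔλ=0.60302805; θ=atan2(y, x)=-50.9981° <0 so +360° → 309.0019° ≈ 309.0°
Leg 4: φ1=0.6564463, φ2=0.8533910, Δφ=0.1969447, Δλ=-2.1742701 rad; a=sin²(Δφ/2)+cosφ1·cosφ2·sin²(Δλ/2)=0.4178403104; c=2·atan2(√a, √(1-a))=1.405728355; dist=6371·c=8955.895 ≈ 8955.9 km; running total=38141.6 km
Leg 4 bearing: y=sinΔλ·cosφ2=-0.54130909, x=cosφ1·sinφ2-sinφ1·cosφ2·cosΔλ=0.82461118; θ=atan2(y, x)=-33.2826° <0 so +360° → 326.7174° ≈ 326.7°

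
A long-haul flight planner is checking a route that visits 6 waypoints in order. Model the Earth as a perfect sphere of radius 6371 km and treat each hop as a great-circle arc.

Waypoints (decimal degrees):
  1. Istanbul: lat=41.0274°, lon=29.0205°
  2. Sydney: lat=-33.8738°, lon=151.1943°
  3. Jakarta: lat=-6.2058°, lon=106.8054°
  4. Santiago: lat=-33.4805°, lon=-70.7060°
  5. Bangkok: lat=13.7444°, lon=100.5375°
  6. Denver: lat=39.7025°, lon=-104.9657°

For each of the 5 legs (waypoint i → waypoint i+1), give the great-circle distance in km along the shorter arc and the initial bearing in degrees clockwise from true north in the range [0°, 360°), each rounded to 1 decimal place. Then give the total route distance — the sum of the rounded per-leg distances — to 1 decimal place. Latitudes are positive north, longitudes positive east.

Leg 1: φ1=0.7160632, φ2=-0.5912093, Δφ=-1.3072726, Δλ=2.1323351 rad; a=sin²(Δφ/2)+cosφ1·cosφ2·sin²(Δλ/2)=0.8496952476; c=2·atan2(√a, √(1-a))=2.345340702; dist=6371·c=14942.166 ≈ 14942.2 km; running total=14942.2 km
Leg 1 bearing: y=sinΔλ·cosφ2=0.70276871, x=cosφ1·sinφ2-sinφ1·cosφ2·cosΔλ=-0.13026543; θ=atan2(y, x)=100.5012° ≈ 100.5°
Leg 2: φ1=-0.5912093, φ2=-0.1083116, Δφ=0.4828977, Δλ=-0.7747325 rad; a=sin²(Δφ/2)+cosφ1·cosφ2·sin²(Δλ/2)=0.1749549090; c=2·atan2(√a, √(1-a))=0.863093213; dist=6371·c=5498.767 ≈ 5498.8 km; running total=20441.0 km
Leg 2 bearing: y=sinΔλ·cosφ2=-0.69542571, x=cosφ1·sinφ2-sinφ1·cosφ2·cosΔλ=0.30621207; θ=atan2(y, x)=-66.2350° <0 so +360° → 293.7650° ≈ 293.8°
Leg 3: φ1=-0.1083116, φ2=-0.5843450, Δφ=-0.4760333, Δλ=-3.0981584 rad; a=sin²(Δφ/2)+cosφ1·cosφ2·sin²(Δλ/2)=0.8843851238; c=2·atan2(√a, √(1-a))=2.447712335; dist=6371·c=15594.375 ≈ 15594.4 km; running total=36035.4 km
Leg 3 bearing: y=sinΔλ·cosφ2=-0.03621598, x=cosφ1·sinφ2-sinφ1·cosφ2·cosΔλ=-0.63849879; θ=atan2(y, x)=-176.7536° <0 so +360° → 183.2464° ≈ 183.2°
Leg 4: φ1=-0.5843450, φ2=0.2398850, Δφ=0.8242300, Δλ=2.9887629 rad; a=sin²(Δφ/2)+cosφ1·cosφ2·sin²(Δλ/2)=0.9659072947; c=2·atan2(√a, √(1-a))=2.770177275; dist=6371·c=17648.799 ≈ 17648.8 km; running total=53684.2 km
Leg 4 bearing: y=sinΔλ·cosφ2=0.14787629, x=cosφ1·sinφ2-sinφ1·cosφ2·cosΔλ=-0.33144256; θ=atan2(y, x)=155.9555° ≈ 156.0°
Leg 5: φ1=0.2398850, φ2=0.6929393, Δφ=0.4530543, Δλ=-3.5867075 rad; a=sin²(Δφ/2)+cosφ1·cosφ2·sin²(Δλ/2)=0.7613737724; c=2·atan2(√a, √(1-a))=2.120867078; dist=6371·c=13512.044 ≈ 13512.0 km; running total=67196.2 km
Leg 5 bearing: y=sinΔλ·cosφ2=0.33126183, x=cosφ1·sinφ2-sinφ1·cosφ2·cosΔλ=0.78549386; θ=atan2(y, x)=22.8663° ≈ 22.9°

Leg 1: dist=14942.2 km, bearing=100.5°
Leg 2: dist=5498.8 km, bearing=293.8°
Leg 3: dist=15594.4 km, bearing=183.2°
Leg 4: dist=17648.8 km, bearing=156.0°
Leg 5: dist=13512.0 km, bearing=22.9°
Total: 67196.2 km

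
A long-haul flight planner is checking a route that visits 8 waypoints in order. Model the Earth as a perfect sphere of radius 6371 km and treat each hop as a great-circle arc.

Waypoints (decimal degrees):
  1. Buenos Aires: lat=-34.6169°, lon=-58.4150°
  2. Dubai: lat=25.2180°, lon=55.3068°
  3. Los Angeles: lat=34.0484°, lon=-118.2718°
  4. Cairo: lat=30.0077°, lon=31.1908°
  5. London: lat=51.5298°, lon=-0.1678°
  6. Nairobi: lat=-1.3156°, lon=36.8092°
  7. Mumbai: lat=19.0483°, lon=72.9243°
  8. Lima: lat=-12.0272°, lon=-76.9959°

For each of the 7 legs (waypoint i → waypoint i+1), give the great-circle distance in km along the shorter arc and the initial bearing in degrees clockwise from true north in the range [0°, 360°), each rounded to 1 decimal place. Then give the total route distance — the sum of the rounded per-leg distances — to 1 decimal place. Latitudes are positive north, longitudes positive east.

Leg 1: φ1=-0.6041789, φ2=0.4401371, Δφ=1.0443160, Δλ=1.9848198 rad; a=sin²(Δφ/2)+cosφ1·cosφ2·sin²(Δλ/2)=0.7707821208; c=2·atan2(√a, √(1-a))=2.143093055; dist=6371·c=13653.646 ≈ 13653.6 km; running total=13653.6 km
Leg 1 bearing: y=sinΔλ·cosφ2=0.82825535, x=cosφ1·sinφ2-sinφ1·cosφ2·cosΔλ=0.14387931; θ=atan2(y, x)=80.1453° ≈ 80.1°
Leg 2: φ1=0.4401371, φ2=0.5942567, Δφ=0.1541196, Δλ=-3.0295181 rad; a=sin²(Δφ/2)+cosφ1·cosφ2·sin²(Δλ/2)=0.7531721319; c=2·atan2(√a, √(1-a))=2.101736451; dist=6371·c=13390.163 ≈ 13390.2 km; running total=27043.8 km
Leg 2 bearing: y=sinΔλ·cosφ2=-0.09266678, x=cosφ1·sinφ2-sinφ1·cosφ2·cosΔλ=0.85733795; θ=atan2(y, x)=-6.1690° <0 so +360° → 353.8310° ≈ 353.8°
Leg 3: φ1=0.5942567, φ2=0.5237332, Δφ=-0.0705235, Δλ=2.6086145 rad; a=sin²(Δφ/2)+cosφ1·cosφ2·sin²(Δλ/2)=0.6689858145; c=2·atan2(√a, √(1-a))=1.915557198; dist=6371·c=12204.015 ≈ 12204.0 km; running total=39247.8 km
Leg 3 bearing: y=sinΔλ·cosφ2=0.43999396, x=cosφ1·sinφ2-sinφ1·cosφ2·cosΔλ=0.83197386; θ=atan2(y, x)=27.8724° ≈ 27.9°
Leg 4: φ1=0.5237332, φ2=0.8993647, Δφ=0.3756315, Δλ=-0.5473108 rad; a=sin²(Δφ/2)+cosφ1·cosφ2·sin²(Δλ/2)=0.0742080809; c=2·atan2(√a, √(1-a))=0.551797074; dist=6371·c=3515.499 ≈ 3515.5 km; running total=42763.3 km
Leg 4 bearing: y=sinΔλ·cosφ2=-0.32374024, x=cosφ1·sinφ2-sinφ1·cosφ2·cosΔλ=0.41230720; θ=atan2(y, x)=-38.1387° <0 so +360° → 321.8613° ≈ 321.9°
Leg 5: φ1=0.8993647, φ2=-0.0229616, Δφ=-0.9223262, Δλ=0.6453704 rad; a=sin²(Δφ/2)+cosφ1·cosφ2·sin²(Δλ/2)=0.2605596786; c=2·atan2(√a, √(1-a))=1.071417127; dist=6371·c=6825.999 ≈ 6826.0 km; running total=49589.3 km
Leg 5 bearing: y=sinΔλ·cosφ2=0.60133582, x=cosφ1·sinφ2-sinφ1·cosφ2·cosΔλ=-0.63958467; θ=atan2(y, x)=136.7655° ≈ 136.8°
Leg 6: φ1=-0.0229616, φ2=0.3324556, Δφ=0.3554171, Δλ=0.6303274 rad; a=sin²(Δφ/2)+cosφ1·cosφ2·sin²(Δλ/2)=0.1220469324; c=2·atan2(√a, √(1-a))=0.713759222; dist=6371·c=4547.360 ≈ 4547.4 km; running total=54136.7 km
Leg 6 bearing: y=sinΔλ·cosφ2=0.55713546, x=cosφ1·sinφ2-sinφ1·cosφ2·cosΔλ=0.34381099; θ=atan2(y, x)=58.3211° ≈ 58.3°
Leg 7: φ1=0.3324556, φ2=-0.2099142, Δφ=-0.5423698, Δλ=-2.6166011 rad; a=sin²(Δφ/2)+cosφ1·cosφ2·sin²(Δλ/2)=0.9339989198; c=2·atan2(√a, √(1-a))=2.621952330; dist=6371·c=16704.458 ≈ 16704.5 km; running total=70841.2 km
Leg 7 bearing: y=sinΔλ·cosφ2=-0.49020362, x=cosφ1·sinφ2-sinφ1·cosφ2·cosΔλ=0.07924747; θ=atan2(y, x)=-80.8169° <0 so +360° → 279.1831° ≈ 279.2°

Leg 1: dist=13653.6 km, bearing=80.1°
Leg 2: dist=13390.2 km, bearing=353.8°
Leg 3: dist=12204.0 km, bearing=27.9°
Leg 4: dist=3515.5 km, bearing=321.9°
Leg 5: dist=6826.0 km, bearing=136.8°
Leg 6: dist=4547.4 km, bearing=58.3°
Leg 7: dist=16704.5 km, bearing=279.2°
Total: 70841.2 km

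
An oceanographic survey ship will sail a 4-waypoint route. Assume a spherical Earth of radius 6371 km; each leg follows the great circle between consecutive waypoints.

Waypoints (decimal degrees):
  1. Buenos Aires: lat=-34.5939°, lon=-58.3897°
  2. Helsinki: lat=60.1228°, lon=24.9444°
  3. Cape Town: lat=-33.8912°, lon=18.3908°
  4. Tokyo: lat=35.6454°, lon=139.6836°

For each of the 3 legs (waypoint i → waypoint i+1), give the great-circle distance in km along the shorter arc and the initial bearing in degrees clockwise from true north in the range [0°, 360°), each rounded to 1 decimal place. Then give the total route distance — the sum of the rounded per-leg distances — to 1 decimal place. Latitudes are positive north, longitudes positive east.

Leg 1: φ1=-0.6037775, φ2=1.0493408, Δφ=1.6531183, Δλ=1.4544544 rad; a=sin²(Δφ/2)+cosφ1·cosφ2·sin²(Δλ/2)=0.7223488963; c=2·atan2(√a, √(1-a))=2.031633154; dist=6371·c=12943.535 ≈ 12943.5 km; running total=12943.5 km
Leg 1 bearing: y=sinΔλ·cosφ2=0.49477524, x=cosφ1·sinφ2-sinφ1·cosφ2·cosΔλ=0.74661994; θ=atan2(y, x)=33.5319° ≈ 33.5°
Leg 2: φ1=1.0493408, φ2=-0.5915130, Δφ=-1.6408538, Δλ=-0.1143819 rad; a=sin²(Δφ/2)+cosφ1·cosφ2·sin²(Δλ/2)=0.5363511388; c=2·atan2(√a, √(1-a))=1.643562803; dist=6371·c=10471.139 ≈ 10471.1 km; running total=23414.6 km
Leg 2 bearing: y=sinΔλ·cosφ2=-0.09474128, x=cosφ1·sinφ2-sinφ1·cosφ2·cosΔλ=-0.99284363; θ=atan2(y, x)=-174.5491° <0 so +360° → 185.4509° ≈ 185.5°
Leg 3: φ1=-0.5915130, φ2=0.6221296, Δφ=1.2136426, Δλ=2.1169587 rad; a=sin²(Δφ/2)+cosφ1·cosφ2·sin²(Δλ/2)=0.8376704226; c=2·atan2(√a, √(1-a))=2.312223091; dist=6371·c=14731.173 ≈ 14731.2 km; running total=38145.8 km
Leg 3 bearing: y=sinΔλ·cosφ2=0.69441982, x=cosφ1·sinφ2-sinφ1·cosφ2·cosΔλ=0.24838649; θ=atan2(y, x)=70.3184° ≈ 70.3°

Leg 1: dist=12943.5 km, bearing=33.5°
Leg 2: dist=10471.1 km, bearing=185.5°
Leg 3: dist=14731.2 km, bearing=70.3°
Total: 38145.8 km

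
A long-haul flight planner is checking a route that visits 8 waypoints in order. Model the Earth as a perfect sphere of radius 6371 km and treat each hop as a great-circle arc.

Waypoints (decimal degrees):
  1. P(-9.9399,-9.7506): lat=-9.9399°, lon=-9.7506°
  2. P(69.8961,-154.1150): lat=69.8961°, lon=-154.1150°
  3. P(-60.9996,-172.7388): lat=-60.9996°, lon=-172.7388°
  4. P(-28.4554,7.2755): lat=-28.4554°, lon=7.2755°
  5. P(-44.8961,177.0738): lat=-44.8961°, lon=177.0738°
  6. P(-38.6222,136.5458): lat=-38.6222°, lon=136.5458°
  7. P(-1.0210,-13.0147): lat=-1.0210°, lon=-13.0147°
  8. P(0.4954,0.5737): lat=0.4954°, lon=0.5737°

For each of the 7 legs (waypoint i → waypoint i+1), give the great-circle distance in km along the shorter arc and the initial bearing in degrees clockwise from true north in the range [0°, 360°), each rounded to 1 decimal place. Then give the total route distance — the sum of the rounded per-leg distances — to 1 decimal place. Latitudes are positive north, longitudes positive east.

Leg 1: φ1=-0.1734840, φ2=1.2199171, Δφ=1.3934011, Δλ=-2.5196341 rad; a=sin²(Δφ/2)+cosφ1·cosφ2·sin²(Δλ/2)=0.7186310037; c=2·atan2(√a, √(1-a))=2.023348272; dist=6371·c=12890.752 ≈ 12890.8 km; running total=12890.8 km
Leg 1 bearing: y=sinΔλ·cosφ2=-0.20026303, x=cosφ1·sinφ2-sinφ1·cosφ2·cosΔλ=0.87675348; θ=atan2(y, x)=-12.8664° <0 so +360° → 347.1336° ≈ 347.1°
Leg 2: φ1=1.2199171, φ2=-1.0646439, Δφ=-2.2845609, Δλ=-0.3250466 rad; a=sin²(Δφ/2)+cosφ1·cosφ2·sin²(Δλ/2)=0.8317050934; c=2·atan2(√a, √(1-a))=2.296163447; dist=6371·c=14628.857 ≈ 14628.9 km; running total=27519.7 km
Leg 2 bearing: y=sinΔλ·cosφ2=-0.15482734, x=cosφ1·sinφ2-sinφ1·cosφ2·cosΔλ=-0.73206244; θ=atan2(y, x)=-168.0582° <0 so +360° → 191.9418° ≈ 191.9°
Leg 3: φ1=-1.0646439, φ2=-0.4966404, Δφ=0.5680034, Δλ=3.1418422 rad; a=sin²(Δφ/2)+cosφ1·cosφ2·sin²(Δλ/2)=0.5047559439; c=2·atan2(√a, √(1-a))=1.580308358; dist=6371·c=10068.145 ≈ 10068.1 km; running total=37587.8 km
Leg 3 bearing: y=sinΔλ·cosφ2=-0.00021943, x=cosφ1·sinφ2-sinφ1·cosφ2·cosΔλ=-0.99995474; θ=atan2(y, x)=-179.9874° <0 so +360° → 180.0126° ≈ 180.0°
Leg 4: φ1=-0.4966404, φ2=-0.7835848, Δφ=-0.2869443, Δλ=2.9635394 rad; a=sin²(Δφ/2)+cosφ1·cosφ2·sin²(Δλ/2)=0.6383265612; c=2·atan2(√a, √(1-a))=1.851105869; dist=6371·c=11793.395 ≈ 11793.4 km; running total=49381.2 km
Leg 4 bearing: y=sinΔλ·cosφ2=0.12546537, x=cosφ1·sinφ2-sinφ1·cosφ2·cosΔλ=-0.95274419; θ=atan2(y, x)=172.4980° ≈ 172.5°
Leg 5: φ1=-0.7835848, φ2=-0.6740846, Δφ=0.1095002, Δλ=-0.7073470 rad; a=sin²(Δφ/2)+cosφ1·cosφ2·sin²(Δλ/2)=0.0693838939; c=2·atan2(√a, √(1-a))=0.533107008; dist=6371·c=3396.425 ≈ 3396.4 km; running total=52777.6 km
Leg 5 bearing: y=sinΔλ·cosφ2=-0.50769018, x=cosφ1·sinφ2-sinφ1·cosφ2·cosΔλ=-0.02301642; θ=atan2(y, x)=-92.5958° <0 so +360° → 267.4042° ≈ 267.4°
Leg 6: φ1=-0.6740846, φ2=-0.0178198, Δφ=0.6562647, Δλ=-2.6103232 rad; a=sin²(Δφ/2)+cosφ1·cosφ2·sin²(Δλ/2)=0.8311808283; c=2·atan2(√a, √(1-a))=2.294763017; dist=6371·c=14619.935 ≈ 14619.9 km; running total=67397.5 km
Leg 6 bearing: y=sinΔλ·cosφ2=-0.50654783, x=cosφ1·sinφ2-sinφ1·cosφ2·cosΔλ=-0.55198400; θ=atan2(y, x)=-137.4578° <0 so +360° → 222.5422° ≈ 222.5°
Leg 7: φ1=-0.0178198, φ2=0.0086464, Δφ=0.0264662, Δλ=0.2371623 rad; a=sin²(Δφ/2)+cosφ1·cosφ2·sin²(Δλ/2)=0.0141680657; c=2·atan2(√a, √(1-a))=0.238625122; dist=6371·c=1520.281 ≈ 1520.3 km; running total=68917.8 km
Leg 7 bearing: y=sinΔλ·cosφ2=0.23493654, x=cosφ1·sinφ2-sinφ1·cosφ2·cosΔλ=0.02596433; θ=atan2(y, x)=83.6935° ≈ 83.7°

Leg 1: dist=12890.8 km, bearing=347.1°
Leg 2: dist=14628.9 km, bearing=191.9°
Leg 3: dist=10068.1 km, bearing=180.0°
Leg 4: dist=11793.4 km, bearing=172.5°
Leg 5: dist=3396.4 km, bearing=267.4°
Leg 6: dist=14619.9 km, bearing=222.5°
Leg 7: dist=1520.3 km, bearing=83.7°
Total: 68917.8 km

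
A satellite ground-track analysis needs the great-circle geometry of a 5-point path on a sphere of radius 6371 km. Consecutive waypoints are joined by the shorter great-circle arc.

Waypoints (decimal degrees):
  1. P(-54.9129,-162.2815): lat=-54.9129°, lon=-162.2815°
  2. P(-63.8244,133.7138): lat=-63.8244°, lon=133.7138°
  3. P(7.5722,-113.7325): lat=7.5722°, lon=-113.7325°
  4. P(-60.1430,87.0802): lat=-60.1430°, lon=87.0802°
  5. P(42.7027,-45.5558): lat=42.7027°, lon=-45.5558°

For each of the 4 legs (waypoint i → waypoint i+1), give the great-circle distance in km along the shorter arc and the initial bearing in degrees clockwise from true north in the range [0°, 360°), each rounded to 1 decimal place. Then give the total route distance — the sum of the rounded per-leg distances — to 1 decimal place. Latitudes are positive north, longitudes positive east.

Leg 1: dist=3588.8 km, bearing=227.9°
Leg 2: dist=11855.3 km, bearing=107.2°
Leg 3: dist=13915.0 km, bearing=192.5°
Leg 4: dist=16314.3 km, bearing=260.1°
Total: 45673.4 km

Leg 1: φ1=-0.9584109, φ2=-1.1139459, Δφ=-0.1555350, Δλ=5.1660926 rad; a=sin²(Δφ/2)+cosφ1·cosφ2·sin²(Δλ/2)=0.0772502745; c=2·atan2(√a, √(1-a))=0.563296508; dist=6371·c=3588.762 ≈ 3588.8 km; running total=3588.8 km
Leg 1 bearing: y=sinΔλ·cosφ2=-0.39649522, x=cosφ1·sinφ2-sinφ1·cosφ2·cosΔλ=-0.35766216; θ=atan2(y, x)=-132.0523° <0 so +360° → 227.9477° ≈ 227.9°
Leg 2: φ1=-1.1139459, φ2=0.1321598, Δφ=1.2461057, Δλ=-4.3187527 rad; a=sin²(Δφ/2)+cosφ1·cosφ2·sin²(Δλ/2)=0.6429892889; c=2·atan2(√a, √(1-a))=1.860823828; dist=6371·c=11855.309 ≈ 11855.3 km; running total=15444.1 km
Leg 2 bearing: y=sinΔλ·cosφ2=0.91546699, x=cosφ1·sinφ2-sinφ1·cosφ2·cosΔλ=-0.28308382; θ=atan2(y, x)=107.1828° ≈ 107.2°
Leg 3: φ1=0.1321598, φ2=-1.0496934, Δφ=-1.1818532, Δλ=3.5048428 rad; a=sin²(Δφ/2)+cosφ1·cosφ2·sin²(Δλ/2)=0.7877892610; c=2·atan2(√a, √(1-a))=2.184107758; dist=6371·c=13914.951 ≈ 13915.0 km; running total=29359.1 km
Leg 3 bearing: y=sinΔλ·cosφ2=-0.17688854, x=cosφ1·sinφ2-sinφ1·cosφ2·cosΔλ=-0.79838575; θ=atan2(y, x)=-167.5075° <0 so +360° → 192.4925° ≈ 192.5°
Leg 4: φ1=-1.0496934, φ2=0.7453027, Δφ=1.7949961, Δλ=-2.3149349 rad; a=sin²(Δφ/2)+cosφ1·cosφ2·sin²(Δλ/2)=0.9179917090; c=2·atan2(√a, √(1-a))=2.560718764; dist=6371·c=16314.339 ≈ 16314.3 km; running total=45673.4 km
Leg 4 bearing: y=sinΔλ·cosφ2=-0.54063232, x=cosφ1·sinφ2-sinφ1·cosφ2·cosΔλ=-0.09406603; θ=atan2(y, x)=-99.8702° <0 so +360° → 260.1298° ≈ 260.1°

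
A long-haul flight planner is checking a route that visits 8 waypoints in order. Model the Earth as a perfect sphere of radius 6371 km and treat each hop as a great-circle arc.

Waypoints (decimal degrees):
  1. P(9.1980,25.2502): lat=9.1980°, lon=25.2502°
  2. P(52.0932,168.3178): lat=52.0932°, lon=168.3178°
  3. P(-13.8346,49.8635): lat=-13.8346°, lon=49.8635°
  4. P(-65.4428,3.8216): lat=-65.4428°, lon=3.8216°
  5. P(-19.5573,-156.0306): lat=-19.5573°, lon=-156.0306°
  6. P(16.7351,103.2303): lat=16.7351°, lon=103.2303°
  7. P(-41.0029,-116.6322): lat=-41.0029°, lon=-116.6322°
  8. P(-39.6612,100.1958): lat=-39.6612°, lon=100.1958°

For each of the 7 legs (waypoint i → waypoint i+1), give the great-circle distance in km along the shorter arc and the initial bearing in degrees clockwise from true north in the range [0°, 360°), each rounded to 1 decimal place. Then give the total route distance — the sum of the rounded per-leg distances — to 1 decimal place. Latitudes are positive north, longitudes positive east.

Leg 1: dist=12344.7 km, bearing=23.3°
Leg 2: dist=13145.8 km, bearing=284.3°
Leg 3: dist=6689.3 km, bearing=200.2°
Leg 4: dist=10410.4 km, bearing=199.0°
Leg 5: dist=11713.2 km, bearing=282.7°
Leg 6: dist=15349.9 km, bearing=133.7°
Leg 7: dist=10302.5 km, bearing=207.5°
Total: 79955.8 km

Leg 1: φ1=0.1605354, φ2=0.9091979, Δφ=0.7486625, Δλ=2.4970007 rad; a=sin²(Δφ/2)+cosφ1·cosφ2·sin²(Δλ/2)=0.6793325775; c=2·atan2(√a, √(1-a))=1.937633839; dist=6371·c=12344.665 ≈ 12344.7 km; running total=12344.7 km
Leg 1 bearing: y=sinΔλ·cosφ2=0.36916326, x=cosφ1·sinφ2-sinφ1·cosφ2·cosΔλ=0.85736678; θ=atan2(y, x)=23.2956° ≈ 23.3°
Leg 2: φ1=0.9091979, φ2=-0.2414593, Δφ=-1.1506572, Δλ=-2.0674175 rad; a=sin²(Δφ/2)+cosφ1·cosφ2·sin²(Δλ/2)=0.7364508989; c=2·atan2(√a, √(1-a))=2.063377530; dist=6371·c=13145.778 ≈ 13145.8 km; running total=25490.5 km
Leg 2 bearing: y=sinΔλ·cosφ2=-0.85369195, x=cosφ1·sinφ2-sinφ1·cosφ2·cosΔλ=0.21811450; θ=atan2(y, x)=-75.6678° <0 so +360° → 284.3322° ≈ 284.3°
Leg 3: φ1=-0.2414593, φ2=-1.1421923, Δφ=-0.9007330, Δλ=-0.8035827 rad; a=sin²(Δφ/2)+cosφ1·cosφ2·sin²(Δλ/2)=0.2511979012; c=2·atan2(√a, √(1-a))=1.049961783; dist=6371·c=6689.307 ≈ 6689.3 km; running total=32179.8 km
Leg 3 bearing: y=sinΔλ·cosφ2=-0.29916973, x=cosφ1·sinφ2-sinφ1·cosφ2·cosΔλ=-0.81417906; θ=atan2(y, x)=-159.8242° <0 so +360° → 200.1758° ≈ 200.2°
Leg 4: φ1=-1.1421923, φ2=-0.3413393, Δφ=0.8008531, Δλ=-2.7899472 rad; a=sin²(Δφ/2)+cosφ1·cosφ2·sin²(Δλ/2)=0.5315947137; c=2·atan2(√a, √(1-a))=1.634027882; dist=6371·c=10410.392 ≈ 10410.4 km; running total=42590.2 km
Leg 4 bearing: y=sinΔλ·cosφ2=-0.32457114, x=cosφ1·sinφ2-sinφ1·cosφ2·cosΔλ=-0.94374820; θ=atan2(y, x)=-161.0210° <0 so +360° → 198.9790° ≈ 199.0°
Leg 5: φ1=-0.3413393, φ2=0.2920826, Δφ=0.6334219, Δλ=4.5249563 rad; a=sin²(Δφ/2)+cosφ1·cosφ2·sin²(Δλ/2)=0.6322701139; c=2·atan2(√a, √(1-a))=1.838523461; dist=6371·c=11713.233 ≈ 11713.2 km; running total=54303.4 km
Leg 5 bearing: y=sinΔλ·cosφ2=-0.94087393, x=cosφ1·sinφ2-sinφ1·cosφ2·cosΔλ=0.21160038; θ=atan2(y, x)=-77.3252° <0 so +360° → 282.6748° ≈ 282.7°
Leg 6: φ1=0.2920826, φ2=-0.7156356, Δφ=-1.0077182, Δλ=-3.8373245 rad; a=sin²(Δφ/2)+cosφ1·cosφ2·sin²(Δλ/2)=0.8718324613; c=2·atan2(√a, √(1-a))=2.409331977; dist=6371·c=15349.854 ≈ 15349.9 km; running total=69653.3 km
Leg 6 bearing: y=sinΔλ·cosφ2=0.48370785, x=cosφ1·sinφ2-sinφ1·cosφ2·cosΔλ=-0.46150753; θ=atan2(y, x)=133.6545° ≈ 133.7°
Leg 7: φ1=-0.7156356, φ2=-0.6922185, Δφ=0.0234171, Δλ=3.7843625 rad; a=sin²(Δφ/2)+cosφ1·cosφ2·sin²(Δλ/2)=0.5231410547; c=2·atan2(√a, √(1-a))=1.617094975; dist=6371·c=10302.512 ≈ 10302.5 km; running total=79955.8 km
Leg 7 bearing: y=sinΔλ·cosφ2=-0.46144869, x=cosφ1·sinφ2-sinφ1·cosφ2·cosΔλ=-0.88595884; θ=atan2(y, x)=-152.4874° <0 so +360° → 207.5126° ≈ 207.5°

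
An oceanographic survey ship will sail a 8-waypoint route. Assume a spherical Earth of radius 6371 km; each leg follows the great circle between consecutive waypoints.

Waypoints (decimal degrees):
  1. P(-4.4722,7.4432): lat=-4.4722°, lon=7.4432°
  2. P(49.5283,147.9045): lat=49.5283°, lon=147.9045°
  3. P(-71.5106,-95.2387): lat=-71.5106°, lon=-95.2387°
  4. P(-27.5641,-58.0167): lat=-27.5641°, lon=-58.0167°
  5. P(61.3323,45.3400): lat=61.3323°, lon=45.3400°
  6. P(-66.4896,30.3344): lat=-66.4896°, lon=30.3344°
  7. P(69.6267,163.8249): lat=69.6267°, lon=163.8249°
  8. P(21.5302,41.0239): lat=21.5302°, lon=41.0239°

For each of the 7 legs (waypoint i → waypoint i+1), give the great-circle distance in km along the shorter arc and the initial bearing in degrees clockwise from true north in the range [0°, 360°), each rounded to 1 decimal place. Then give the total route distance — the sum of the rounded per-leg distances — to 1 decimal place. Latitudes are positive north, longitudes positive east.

Leg 1: dist=13781.7 km, bearing=29.9°
Leg 2: dist=16071.3 km, bearing=150.8°
Leg 3: dist=5392.1 km, bearing=45.7°
Leg 4: dist=13374.8 km, bearing=32.7°
Leg 5: dist=14265.9 km, bearing=187.6°
Leg 6: dist=18100.9 km, bearing=58.6°
Leg 7: dist=8928.2 km, bearing=307.5°
Total: 89914.9 km

Leg 1: φ1=-0.0780546, φ2=0.8644319, Δφ=0.9424865, Δλ=2.4515122 rad; a=sin²(Δφ/2)+cosφ1·cosφ2·sin²(Δλ/2)=0.7791775567; c=2·atan2(√a, √(1-a))=2.163198059; dist=6371·c=13781.735 ≈ 13781.7 km; running total=13781.7 km
Leg 1 bearing: y=sinΔλ·cosφ2=0.41319900, x=cosφ1·sinφ2-sinφ1·cosφ2·cosΔλ=0.71937901; θ=atan2(y, x)=29.8723° ≈ 29.9°
Leg 2: φ1=0.8644319, φ2=-1.2480954, Δφ=-2.1125273, Δλ=-4.2436494 rad; a=sin²(Δφ/2)+cosφ1·cosφ2·sin²(Δλ/2)=0.9072251833; c=2·atan2(√a, √(1-a))=2.522577628; dist=6371·c=16071.342 ≈ 16071.3 km; running total=29853.0 km
Leg 2 bearing: y=sinΔλ·cosφ2=0.28292314, x=cosφ1·sinφ2-sinφ1·cosφ2·cosΔλ=-0.50658178; θ=atan2(y, x)=150.8169° ≈ 150.8°
Leg 3: φ1=-1.2480954, φ2=-0.4810843, Δφ=0.7670111, Δλ=0.6496465 rad; a=sin²(Δφ/2)+cosφ1·cosφ2·sin²(Δλ/2)=0.1686396599; c=2·atan2(√a, √(1-a))=0.846350316; dist=6371·c=5392.098 ≈ 5392.1 km; running total=35245.1 km
Leg 3 bearing: y=sinΔλ·cosφ2=0.53624439, x=cosφ1·sinφ2-sinφ1·cosφ2·cosΔλ=0.52272675; θ=atan2(y, x)=45.7313° ≈ 45.7°
Leg 4: φ1=-0.4810843, φ2=1.0704506, Δφ=1.5515349, Δλ=1.8039147 rad; a=sin²(Δφ/2)+cosφ1·cosφ2·sin²(Δλ/2)=0.7521303611; c=2·atan2(√a, √(1-a))=2.099321988; dist=6371·c=13374.780 ≈ 13374.8 km; running total=48619.9 km
Leg 4 bearing: y=sinΔλ·cosφ2=0.46675262, x=cosφ1·sinφ2-sinφ1·cosφ2·cosΔλ=0.72654189; θ=atan2(y, x)=32.7179° ≈ 32.7°
Leg 5: φ1=1.0704506, φ2=-1.1604624, Δφ=-2.2309130, Δλ=-0.2618971 rad; a=sin²(Δφ/2)+cosφ1·cosφ2·sin²(Δλ/2)=0.8098673445; c=2·atan2(√a, √(1-a))=2.239200928; dist=6371·c=14265.949 ≈ 14265.9 km; running total=62885.8 km
Leg 5 bearing: y=sinΔλ·cosφ2=-0.10328459, x=cosφ1·sinφ2-sinφ1·cosφ2·cosΔλ=-0.77798535; θ=atan2(y, x)=-172.4377° <0 so +360° → 187.5623° ≈ 187.6°
Leg 6: φ1=-1.1604624, φ2=1.2152152, Δφ=2.3756776, Δλ=2.3298487 rad; a=sin²(Δφ/2)+cosφ1·cosφ2·sin²(Δλ/2)=0.9776022495; c=2·atan2(√a, √(1-a))=2.841146339; dist=6371·c=18100.943 ≈ 18100.9 km; running total=80986.7 km
Leg 6 bearing: y=sinΔλ·cosφ2=0.25256811, x=cosφ1·sinφ2-sinφ1·cosφ2·cosΔλ=0.15425212; θ=atan2(y, x)=58.5861° ≈ 58.6°
Leg 7: φ1=1.2152152, φ2=0.3757729, Δφ=-0.8394423, Δλ=-2.1432818 rad; a=sin²(Δφ/2)+cosφ1·cosφ2·sin²(Δλ/2)=0.4156997180; c=2·atan2(√a, √(1-a))=1.401386591; dist=6371·c=8928.234 ≈ 8928.2 km; running total=89914.9 km
Leg 7 bearing: y=sinΔλ·cosφ2=-0.78190665, x=cosφ1·sinφ2-sinφ1·cosφ2·cosΔλ=0.60016318; θ=atan2(y, x)=-52.4915° <0 so +360° → 307.5085° ≈ 307.5°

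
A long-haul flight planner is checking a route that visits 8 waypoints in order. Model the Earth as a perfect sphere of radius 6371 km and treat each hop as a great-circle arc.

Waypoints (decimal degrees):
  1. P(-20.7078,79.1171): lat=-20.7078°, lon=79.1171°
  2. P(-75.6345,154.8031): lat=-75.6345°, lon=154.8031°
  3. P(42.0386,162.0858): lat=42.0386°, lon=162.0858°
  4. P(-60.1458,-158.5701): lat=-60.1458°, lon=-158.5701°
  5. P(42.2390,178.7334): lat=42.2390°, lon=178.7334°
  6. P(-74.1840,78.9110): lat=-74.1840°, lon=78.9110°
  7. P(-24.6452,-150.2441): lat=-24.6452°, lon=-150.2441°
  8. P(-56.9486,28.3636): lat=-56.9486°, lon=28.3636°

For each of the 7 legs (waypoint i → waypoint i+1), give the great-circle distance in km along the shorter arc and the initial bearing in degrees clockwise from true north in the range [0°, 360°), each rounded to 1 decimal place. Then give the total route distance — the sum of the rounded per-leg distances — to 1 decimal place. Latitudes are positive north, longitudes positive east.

Leg 1: dist=7386.3 km, bearing=164.8°
Leg 2: dist=13095.4 km, bearing=6.1°
Leg 3: dist=11914.4 km, bearing=160.7°
Leg 4: dist=11571.5 km, bearing=342.9°
Leg 5: dist=14782.0 km, bearing=201.5°
Leg 6: dist=8468.7 km, bearing=134.9°
Leg 7: dist=10941.3 km, bearing=179.2°
Total: 78159.6 km

Leg 1: φ1=-0.3614193, φ2=-1.3200711, Δφ=-0.9586518, Δλ=1.3209699 rad; a=sin²(Δφ/2)+cosφ1·cosφ2·sin²(Δλ/2)=0.3000380110; c=2·atan2(√a, √(1-a))=1.159362426; dist=6371·c=7386.298 ≈ 7386.3 km; running total=7386.3 km
Leg 1 bearing: y=sinΔλ·cosφ2=0.24040424, x=cosφ1·sinφ2-sinφ1·cosφ2·cosΔλ=-0.88445837; θ=atan2(y, x)=164.7938° ≈ 164.8°
Leg 2: φ1=-1.3200711, φ2=0.7337120, Δφ=2.0537830, Δλ=0.1271071 rad; a=sin²(Δφ/2)+cosφ1·cosφ2·sin²(Δλ/2)=0.7329564178; c=2·atan2(√a, √(1-a))=2.055462308; dist=6371·c=13095.350 ≈ 13095.4 km; running total=20481.7 km
Leg 2 bearing: y=sinΔλ·cosφ2=0.09414767, x=cosφ1·sinφ2-sinφ1·cosφ2·cosΔλ=0.87980762; θ=atan2(y, x)=6.1079° ≈ 6.1°
Leg 3: φ1=0.7337120, φ2=-1.0497422, Δφ=-1.7834542, Δλ=-5.5965012 rad; a=sin²(Δφ/2)+cosφ1·cosφ2·sin²(Δλ/2)=0.6474261493; c=2·atan2(√a, √(1-a))=1.870097268; dist=6371·c=11914.390 ≈ 11914.4 km; running total=32396.1 km
Leg 3 bearing: y=sinΔλ·cosφ2=0.31558999, x=cosφ1·sinφ2-sinφ1·cosφ2·cosΔλ=-0.90192299; θ=atan2(y, x)=160.7147° ≈ 160.7°
Leg 4: φ1=-1.0497422, φ2=0.7372096, Δφ=1.7869519, Δλ=5.8870567 rad; a=sin²(Δφ/2)+cosφ1·cosφ2·sin²(Δλ/2)=0.6215077047; c=2·atan2(√a, √(1-a))=1.816269571; dist=6371·c=11571.453 ≈ 11571.5 km; running total=43967.6 km
Leg 4 bearing: y=sinΔλ·cosφ2=-0.28566273, x=cosφ1·sinφ2-sinφ1·cosφ2·cosΔλ=0.92700610; θ=atan2(y, x)=-17.1270° <0 so +360° → 342.8730° ≈ 342.9°
Leg 5: φ1=0.7372096, φ2=-1.2947551, Δφ=-2.0319647, Δλ=-1.7422295 rad; a=sin²(Δφ/2)+cosφ1·cosφ2·sin²(Δλ/2)=0.8405991488; c=2·atan2(√a, √(1-a))=2.320194515; dist=6371·c=14781.959 ≈ 14782.0 km; running total=58749.6 km
Leg 5 bearing: y=sinΔλ·cosφ2=-0.26855372, x=cosφ1·sinφ2-sinφ1·cosφ2·cosΔλ=-0.68106371; θ=atan2(y, x)=-158.4799° <0 so +360° → 201.5201° ≈ 201.5°
Leg 6: φ1=-1.2947551, φ2=-0.4301399, Δφ=0.8646152, Δλ=-3.9995110 rad; a=sin²(Δφ/2)+cosφ1·cosφ2·sin²(Δλ/2)=0.3804010974; c=2·atan2(√a, √(1-a))=1.329256738; dist=6371·c=8468.695 ≈ 8468.7 km; running total=67218.3 km
Leg 6 bearing: y=sinΔλ·cosφ2=0.68757281, x=cosφ1·sinφ2-sinφ1·cosφ2·cosΔλ=-0.68558591; θ=atan2(y, x)=134.9171° ≈ 134.9°
Leg 7: φ1=-0.4301399, φ2=-0.9939406, Δφ=-0.5638007, Δλ=3.1172924 rad; a=sin²(Δφ/2)+cosφ1·cosφ2·sin²(Δλ/2)=0.5730218630; c=2·atan2(√a, √(1-a))=1.717364255; dist=6371·c=10941.328 ≈ 10941.3 km; running total=78159.6 km
Leg 7 bearing: y=sinΔλ·cosφ2=0.01325182, x=cosφ1·sinφ2-sinφ1·cosφ2·cosΔλ=-0.98918937; θ=atan2(y, x)=179.2325° ≈ 179.2°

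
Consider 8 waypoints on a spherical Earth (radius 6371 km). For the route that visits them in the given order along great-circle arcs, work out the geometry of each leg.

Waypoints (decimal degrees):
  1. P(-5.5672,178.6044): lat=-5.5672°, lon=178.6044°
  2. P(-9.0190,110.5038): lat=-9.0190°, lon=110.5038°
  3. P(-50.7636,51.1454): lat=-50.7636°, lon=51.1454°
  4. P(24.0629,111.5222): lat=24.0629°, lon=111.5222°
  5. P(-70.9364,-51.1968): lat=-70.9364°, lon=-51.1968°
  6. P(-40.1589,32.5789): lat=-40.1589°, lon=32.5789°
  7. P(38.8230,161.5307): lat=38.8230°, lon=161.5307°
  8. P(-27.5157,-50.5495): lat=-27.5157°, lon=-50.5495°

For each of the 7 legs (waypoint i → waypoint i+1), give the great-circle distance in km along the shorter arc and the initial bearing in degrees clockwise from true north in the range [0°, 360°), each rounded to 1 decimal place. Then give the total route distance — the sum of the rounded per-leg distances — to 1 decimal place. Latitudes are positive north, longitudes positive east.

Leg 1: dist=7511.5 km, bearing=262.5°
Leg 2: dist=7106.3 km, bearing=217.3°
Leg 3: dist=10200.8 km, bearing=52.6°
Leg 4: dist=14686.5 km, bearing=187.5°
Leg 5: dist=5611.0 km, bearing=99.9°
Leg 6: dist=15693.5 km, bearing=74.9°
Leg 7: dist=16796.5 km, bearing=76.7°
Total: 77606.1 km

Leg 1: φ1=-0.0971660, φ2=-0.1574112, Δφ=-0.0602453, Δλ=-1.1885797 rad; a=sin²(Δφ/2)+cosφ1·cosφ2·sin²(Δλ/2)=0.3090814283; c=2·atan2(√a, √(1-a))=1.179013088; dist=6371·c=7511.492 ≈ 7511.5 km; running total=7511.5 km
Leg 1 bearing: y=sinΔλ·cosφ2=-0.91636873, x=cosφ1·sinφ2-sinφ1·cosφ2·cosΔλ=-0.12028614; θ=atan2(y, x)=-97.4781° <0 so +360° → 262.5219° ≈ 262.5°
Leg 2: φ1=-0.1574112, φ2=-0.8859920, Δφ=-0.7285807, Δλ=-1.0359995 rad; a=sin²(Δφ/2)+cosφ1·cosφ2·sin²(Δλ/2)=0.2800959977; c=2·atan2(√a, √(1-a))=1.115411446; dist=6371·c=7106.286 ≈ 7106.3 km; running total=14617.8 km
Leg 2 bearing: y=sinΔλ·cosφ2=-0.54420392, x=cosφ1·sinφ2-sinφ1·cosφ2·cosΔλ=-0.71443055; θ=atan2(y, x)=-142.7024° <0 so +360° → 217.2976° ≈ 217.3°
Leg 3: φ1=-0.8859920, φ2=0.4199768, Δφ=1.3059688, Δλ=1.0537740 rad; a=sin²(Δφ/2)+cosφ1·cosφ2·sin²(Δλ/2)=0.5151649722; c=2·atan2(√a, √(1-a))=1.601130923; dist=6371·c=10200.805 ≈ 10200.8 km; running total=24818.6 km
Leg 3 bearing: y=sinΔλ·cosφ2=0.79375173, x=cosφ1·sinφ2-sinφ1·cosφ2·cosΔλ=0.60748522; θ=atan2(y, x)=52.5719° ≈ 52.6°
Leg 4: φ1=0.4199768, φ2=-1.2380737, Δφ=-1.6580506, Δλ=-2.8399823 rad; a=sin²(Δφ/2)+cosφ1·cosφ2·sin²(Δλ/2)=0.8350744698; c=2·atan2(√a, √(1-a))=2.305205762; dist=6371·c=14686.466 ≈ 14686.5 km; running total=39505.1 km
Leg 4 bearing: y=sinΔλ·cosφ2=-0.09702442, x=cosφ1·sinφ2-sinφ1·cosφ2·cosΔλ=-0.73585777; θ=atan2(y, x)=-172.4888° <0 so +360° → 187.5112° ≈ 187.5°
Leg 5: φ1=-1.2380737, φ2=-0.7009050, Δφ=0.5371687, Δλ=1.4621618 rad; a=sin²(Δφ/2)+cosφ1·cosφ2·sin²(Δλ/2)=0.1816976638; c=2·atan2(√a, √(1-a))=0.880708816; dist=6371·c=5610.996 ≈ 5611.0 km; running total=45116.1 km
Leg 5 bearing: y=sinΔλ·cosφ2=0.75975359, x=cosφ1·sinφ2-sinφ1·cosφ2·cosΔλ=-0.13232150; θ=atan2(y, x)=99.8797° ≈ 99.9°
Leg 6: φ1=-0.7009050, φ2=0.6775892, Δφ=1.3784942, Δλ=2.2506335 rad; a=sin²(Δφ/2)+cosφ1·cosφ2·sin²(Δλ/2)=0.8893136953; c=2·atan2(√a, √(1-a))=2.463271693; dist=6371·c=15693.504 ≈ 15693.5 km; running total=60809.6 km
Leg 6 bearing: y=sinΔλ·cosφ2=0.60587607, x=cosφ1·sinφ2-sinφ1·cosφ2·cosΔλ=0.16325923; θ=atan2(y, x)=74.9193° ≈ 74.9°
Leg 7: φ1=0.6775892, φ2=-0.4802396, Δφ=-1.1578287, Δλ=-3.7014978 rad; a=sin²(Δφ/2)+cosφ1·cosφ2·sin²(Δλ/2)=0.9375419921; c=2·atan2(√a, √(1-a))=2.636405648; dist=6371·c=16796.540 ≈ 16796.5 km; running total=77606.1 km
Leg 7 bearing: y=sinΔλ·cosφ2=0.47102938, x=cosφ1·sinφ2-sinφ1·cosφ2·cosΔλ=0.11117257; θ=atan2(y, x)=76.7201° ≈ 76.7°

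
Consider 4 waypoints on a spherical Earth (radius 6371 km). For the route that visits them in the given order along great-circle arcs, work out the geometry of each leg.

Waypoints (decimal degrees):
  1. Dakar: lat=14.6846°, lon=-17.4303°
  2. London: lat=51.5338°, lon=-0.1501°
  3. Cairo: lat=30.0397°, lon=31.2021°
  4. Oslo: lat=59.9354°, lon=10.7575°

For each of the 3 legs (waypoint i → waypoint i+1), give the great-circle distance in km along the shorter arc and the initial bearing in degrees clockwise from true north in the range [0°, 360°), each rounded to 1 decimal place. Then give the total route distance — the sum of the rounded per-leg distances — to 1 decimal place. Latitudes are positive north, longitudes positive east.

Leg 1: φ1=0.2562946, φ2=0.8994345, Δφ=0.6431399, Δλ=0.3015964 rad; a=sin²(Δφ/2)+cosφ1·cosφ2·sin²(Δλ/2)=0.1134717360; c=2·atan2(√a, √(1-a))=0.687150762; dist=6371·c=4377.838 ≈ 4377.8 km; running total=4377.8 km
Leg 1 bearing: y=sinΔλ·cosφ2=0.18477764, x=cosφ1·sinφ2-sinφ1·cosφ2·cosΔλ=0.60682850; θ=atan2(y, x)=16.9354° ≈ 16.9°
Leg 2: φ1=0.8994345, φ2=0.5242917, Δφ=-0.3751428, Δλ=0.5471991 rad; a=sin²(Δφ/2)+cosφ1·cosφ2·sin²(Δλ/2)=0.0740866927; c=2·atan2(√a, √(1-a))=0.551333779; dist=6371·c=3512.548 ≈ 3512.5 km; running total=7890.3 km
Leg 2 bearing: y=sinΔλ·cosφ2=0.45041037, x=cosφ1·sinφ2-sinφ1·cosφ2·cosΔλ=-0.26743582; θ=atan2(y, x)=120.7002° ≈ 120.7°
Leg 3: φ1=0.5242917, φ2=1.0460701, Δφ=0.5217784, Δλ=-0.3568256 rad; a=sin²(Δφ/2)+cosφ1·cosφ2·sin²(Δλ/2)=0.0801917300; c=2·atan2(√a, √(1-a))=0.574219445; dist=6371·c=3658.352 ≈ 3658.4 km; running total=11548.7 km
Leg 3 bearing: y=sinΔλ·cosφ2=-0.17499173, x=cosφ1·sinφ2-sinφ1·cosφ2·cosΔλ=0.51421976; θ=atan2(y, x)=-18.7937° <0 so +360° → 341.2063° ≈ 341.2°

Leg 1: dist=4377.8 km, bearing=16.9°
Leg 2: dist=3512.5 km, bearing=120.7°
Leg 3: dist=3658.4 km, bearing=341.2°
Total: 11548.7 km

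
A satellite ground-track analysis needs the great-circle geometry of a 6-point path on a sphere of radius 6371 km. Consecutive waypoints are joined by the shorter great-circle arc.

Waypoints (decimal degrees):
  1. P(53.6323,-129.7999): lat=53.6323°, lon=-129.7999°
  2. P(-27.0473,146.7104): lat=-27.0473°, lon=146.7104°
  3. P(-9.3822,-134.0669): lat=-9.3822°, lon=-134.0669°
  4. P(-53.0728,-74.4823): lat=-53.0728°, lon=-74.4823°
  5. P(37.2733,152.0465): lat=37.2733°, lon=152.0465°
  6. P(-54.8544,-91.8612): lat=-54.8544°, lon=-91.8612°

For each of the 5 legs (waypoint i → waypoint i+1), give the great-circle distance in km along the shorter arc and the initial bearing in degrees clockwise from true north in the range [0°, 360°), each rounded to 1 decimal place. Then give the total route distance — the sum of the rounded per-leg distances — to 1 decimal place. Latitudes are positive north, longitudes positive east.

Leg 1: φ1=0.9360602, φ2=-0.4720644, Δφ=-1.4081247, Δλ=4.8260152 rad; a=sin²(Δφ/2)+cosφ1·cosφ2·sin²(Δλ/2)=0.6531398376; c=2·atan2(√a, √(1-a))=1.882078745; dist=6371·c=11990.724 ≈ 11990.7 km; running total=11990.7 km
Leg 1 bearing: y=sinΔλ·cosφ2=-0.88488819, x=cosφ1·sinφ2-sinφ1·cosφ2·cosΔλ=-0.35094965; θ=atan2(y, x)=-111.6334° <0 so +360° → 248.3666° ≈ 248.4°
Leg 2: φ1=-0.4720644, φ2=-0.1637503, Δφ=0.3083142, Δλ=-4.9004883 rad; a=sin²(Δφ/2)+cosφ1·cosφ2·sin²(Δλ/2)=0.3807788034; c=2·atan2(√a, √(1-a))=1.330034660; dist=6371·c=8473.651 ≈ 8473.7 km; running total=20464.4 km
Leg 2 bearing: y=sinΔλ·cosφ2=0.96922022, x=cosφ1·sinφ2-sinφ1·cosφ2·cosΔλ=-0.06129755; θ=atan2(y, x)=93.6188° ≈ 93.6°
Leg 3: φ1=-0.1637503, φ2=-0.9262951, Δφ=-0.7625448, Δλ=1.0399475 rad; a=sin²(Δφ/2)+cosφ1·cosφ2·sin²(Δλ/2)=0.2847934605; c=2·atan2(√a, √(1-a))=1.125845962; dist=6371·c=7172.765 ≈ 7172.8 km; running total=27637.2 km
Leg 3 bearing: y=sinΔλ·cosφ2=0.51811630, x=cosφ1·sinφ2-sinφ1·cosφ2·cosΔλ=-0.73912116; θ=atan2(y, x)=144.9699° ≈ 145.0°
Leg 4: φ1=-0.9262951, φ2=0.6505418, Δφ=1.5768369, Δλ=3.9536734 rad; a=sin²(Δφ/2)+cosφ1·cosφ2·sin²(Δλ/2)=0.9065257386; c=2·atan2(√a, √(1-a))=2.520170782; dist=6371·c=16056.008 ≈ 16056.0 km; running total=43693.2 km
Leg 4 bearing: y=sinΔλ·cosφ2=-0.57749612, x=cosφ1·sinφ2-sinφ1·cosφ2·cosΔλ=-0.07379385; θ=atan2(y, x)=-97.2819° <0 so +360° → 262.7181° ≈ 262.7°
Leg 5: φ1=0.6505418, φ2=-0.9573899, Δφ=-1.6079317, Δλ=-4.2569924 rad; a=sin²(Δφ/2)+cosφ1·cosφ2·sin²(Δλ/2)=0.8483407103; c=2·atan2(√a, √(1-a))=2.341557401; dist=6371·c=14918.062 ≈ 14918.1 km; running total=58611.3 km
Leg 5 bearing: y=sinΔλ·cosφ2=0.51698918, x=cosφ1·sinφ2-sinφ1·cosφ2·cosΔλ=-0.49735016; θ=atan2(y, x)=133.8908° ≈ 133.9°

Leg 1: dist=11990.7 km, bearing=248.4°
Leg 2: dist=8473.7 km, bearing=93.6°
Leg 3: dist=7172.8 km, bearing=145.0°
Leg 4: dist=16056.0 km, bearing=262.7°
Leg 5: dist=14918.1 km, bearing=133.9°
Total: 58611.3 km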